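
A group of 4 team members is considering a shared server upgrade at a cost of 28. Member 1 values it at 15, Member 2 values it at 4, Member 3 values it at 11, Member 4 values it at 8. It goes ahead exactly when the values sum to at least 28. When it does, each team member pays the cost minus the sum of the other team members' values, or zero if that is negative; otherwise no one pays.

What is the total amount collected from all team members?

Total value 38 ≥ cost 28, so it is built.
Member 1: others sum to 23; max(0, 28 - 23) = 5.
Member 2: others sum to 34; max(0, 28 - 34) = 0.
Member 3: others sum to 27; max(0, 28 - 27) = 1.
Member 4: others sum to 30; max(0, 28 - 30) = 0.
Total collected = 5 + 0 + 1 + 0 = 6.

6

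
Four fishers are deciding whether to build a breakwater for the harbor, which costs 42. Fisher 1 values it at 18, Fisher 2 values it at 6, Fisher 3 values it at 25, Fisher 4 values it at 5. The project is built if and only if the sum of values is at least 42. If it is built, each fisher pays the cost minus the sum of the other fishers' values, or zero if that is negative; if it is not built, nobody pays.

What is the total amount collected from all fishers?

Total value 54 ≥ cost 42, so it is built.
Fisher 1: others sum to 36; max(0, 42 - 36) = 6.
Fisher 2: others sum to 48; max(0, 42 - 48) = 0.
Fisher 3: others sum to 29; max(0, 42 - 29) = 13.
Fisher 4: others sum to 49; max(0, 42 - 49) = 0.
Total collected = 6 + 0 + 13 + 0 = 19.

19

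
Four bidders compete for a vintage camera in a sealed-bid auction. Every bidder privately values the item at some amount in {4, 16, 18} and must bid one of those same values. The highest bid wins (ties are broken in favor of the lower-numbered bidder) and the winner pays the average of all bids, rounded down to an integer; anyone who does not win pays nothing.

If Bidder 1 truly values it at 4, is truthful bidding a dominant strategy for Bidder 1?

Yes

Check each profile of the others' bids and compare truth against every alternative bid.
Others bid (16, 16, 16): truth gives 0, best alternative gives -12.
Others bid (4, 16, 16): truth gives 0, best alternative gives -9.
Others bid (16, 4, 16): truth gives 0, best alternative gives -9.
Others bid (16, 16, 4): truth gives 0, best alternative gives -9.
Others bid (4, 4, 16): truth gives 0, best alternative gives -6.
Others bid (4, 16, 4): truth gives 0, best alternative gives -6.
(Remaining 21 profiles checked similarly; truth is weakly best in each.)
In every case the truthful bid is at least as good as any alternative, so it is a dominant strategy.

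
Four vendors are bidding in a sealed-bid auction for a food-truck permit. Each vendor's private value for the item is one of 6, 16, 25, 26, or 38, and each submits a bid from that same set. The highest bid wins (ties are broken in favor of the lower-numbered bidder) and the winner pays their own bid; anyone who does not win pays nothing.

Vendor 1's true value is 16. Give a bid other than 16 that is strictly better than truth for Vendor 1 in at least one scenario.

6

Suppose Vendor 2 bids 6, Vendor 3 bids 6 and Vendor 4 bids 6.
Bid 16: wins, pays 16, utility 16 - 16 = 0.
Bid 6: wins, pays 6, utility 16 - 6 = 10.
So bidding 6 beats truth here (10 > 0).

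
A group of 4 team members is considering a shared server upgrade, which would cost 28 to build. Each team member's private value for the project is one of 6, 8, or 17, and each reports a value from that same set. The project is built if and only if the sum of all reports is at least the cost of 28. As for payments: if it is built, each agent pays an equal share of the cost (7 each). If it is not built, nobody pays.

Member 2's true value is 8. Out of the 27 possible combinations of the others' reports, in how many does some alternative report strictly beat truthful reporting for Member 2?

Others report (6, 6, 6): truth gives 0; report 17 gives 1 > 0. Violating.
Others report (6, 6, 8): truth gives 1; no alternative beats it.
Others report (6, 6, 17): truth gives 1; no alternative beats it.
(Checking all 27 profiles: 1 has a profitable deviation, 26 do not.)

1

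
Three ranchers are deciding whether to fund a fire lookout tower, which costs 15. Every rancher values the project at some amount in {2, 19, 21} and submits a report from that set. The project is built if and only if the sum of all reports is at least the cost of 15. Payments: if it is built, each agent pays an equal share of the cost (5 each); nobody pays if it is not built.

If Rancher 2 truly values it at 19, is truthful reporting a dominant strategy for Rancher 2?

Yes

Check each profile of the others' reports and compare truth against every alternative report.
Others report (2, 2): truth gives 14, best alternative gives 14.
Others report (2, 19): truth gives 14, best alternative gives 14.
Others report (2, 21): truth gives 14, best alternative gives 14.
Others report (19, 2): truth gives 14, best alternative gives 14.
Others report (19, 19): truth gives 14, best alternative gives 14.
Others report (19, 21): truth gives 14, best alternative gives 14.
(Remaining 3 profiles checked similarly; truth is weakly best in each.)
In every case the truthful report is at least as good as any alternative, so it is a dominant strategy.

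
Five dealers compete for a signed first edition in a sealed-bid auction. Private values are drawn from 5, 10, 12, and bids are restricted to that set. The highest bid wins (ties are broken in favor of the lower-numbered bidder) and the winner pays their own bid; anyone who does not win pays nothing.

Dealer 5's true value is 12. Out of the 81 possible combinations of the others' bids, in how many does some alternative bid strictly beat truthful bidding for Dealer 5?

1

Others bid (5, 5, 5, 5): truth gives 0; bid 10 gives 2 > 0. Violating.
Others bid (5, 5, 5, 10): truth gives 0; no alternative beats it.
Others bid (5, 5, 5, 12): truth gives 0; no alternative beats it.
(Checking all 81 profiles: 1 has a profitable deviation, 80 do not.)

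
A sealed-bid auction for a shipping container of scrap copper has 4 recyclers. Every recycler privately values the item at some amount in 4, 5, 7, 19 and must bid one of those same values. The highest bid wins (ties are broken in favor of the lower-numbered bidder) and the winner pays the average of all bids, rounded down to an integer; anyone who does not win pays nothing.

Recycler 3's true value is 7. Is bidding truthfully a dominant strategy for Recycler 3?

Consider the case where Recycler 1 bids 4, Recycler 2 bids 4 and Recycler 4 bids 5.
Truthful bid 7: wins, pays 5, utility 7 - 5 = 2.
Bid 5 instead: wins, pays 4, utility 7 - 4 = 3.
Since 3 > 2, bidding 5 is strictly better here, so truthful bidding is not dominant.

No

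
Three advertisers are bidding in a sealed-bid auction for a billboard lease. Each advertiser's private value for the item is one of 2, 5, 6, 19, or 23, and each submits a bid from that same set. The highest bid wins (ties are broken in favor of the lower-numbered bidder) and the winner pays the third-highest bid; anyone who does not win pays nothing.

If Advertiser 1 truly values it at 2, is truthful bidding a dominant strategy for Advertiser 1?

Check each profile of the others' bids and compare truth against every alternative bid.
Others bid (5, 5): truth gives 0, best alternative gives -3.
Others bid (2, 2): truth gives 0, best alternative gives 0.
Others bid (2, 5): truth gives 0, best alternative gives 0.
Others bid (2, 6): truth gives 0, best alternative gives 0.
Others bid (2, 19): truth gives 0, best alternative gives 0.
Others bid (2, 23): truth gives 0, best alternative gives 0.
(Remaining 19 profiles checked similarly; truth is weakly best in each.)
In every case the truthful bid is at least as good as any alternative, so it is a dominant strategy.

Yes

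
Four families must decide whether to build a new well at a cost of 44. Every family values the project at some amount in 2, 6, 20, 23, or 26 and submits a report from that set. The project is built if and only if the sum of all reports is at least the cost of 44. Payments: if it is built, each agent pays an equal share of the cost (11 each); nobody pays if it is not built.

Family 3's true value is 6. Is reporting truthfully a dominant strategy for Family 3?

No

Consider the case where Family 1 reports 6, Family 2 reports 6 and Family 4 reports 26.
Truthful report 6: project built, pays 11, utility 6 - 11 = -5.
Report 2 instead: project not built, utility 0.
Since 0 > -5, reporting 2 is strictly better here, so truthful reporting is not dominant.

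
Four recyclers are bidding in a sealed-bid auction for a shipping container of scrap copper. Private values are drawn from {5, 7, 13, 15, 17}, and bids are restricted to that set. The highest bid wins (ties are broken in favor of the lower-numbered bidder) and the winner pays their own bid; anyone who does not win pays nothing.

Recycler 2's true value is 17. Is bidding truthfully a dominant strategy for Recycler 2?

No

Consider the case where Recycler 1 bids 5, Recycler 3 bids 5 and Recycler 4 bids 5.
Truthful bid 17: wins, pays 17, utility 17 - 17 = 0.
Bid 7 instead: wins, pays 7, utility 17 - 7 = 10.
Since 10 > 0, bidding 7 is strictly better here, so truthful bidding is not dominant.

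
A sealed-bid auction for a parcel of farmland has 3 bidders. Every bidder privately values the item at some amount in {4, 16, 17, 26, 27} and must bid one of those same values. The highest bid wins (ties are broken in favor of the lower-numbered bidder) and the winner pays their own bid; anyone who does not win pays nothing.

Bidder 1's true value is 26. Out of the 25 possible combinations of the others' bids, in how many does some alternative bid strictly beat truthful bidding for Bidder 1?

Others bid (4, 4): truth gives 0; bid 4 gives 22 > 0. Violating.
Others bid (4, 16): truth gives 0; bid 16 gives 10 > 0. Violating.
Others bid (4, 17): truth gives 0; bid 17 gives 9 > 0. Violating.
Others bid (16, 4): truth gives 0; bid 16 gives 10 > 0. Violating.
Others bid (4, 26): truth gives 0; no alternative beats it.
Others bid (4, 27): truth gives 0; no alternative beats it.
(Checking all 25 profiles: 9 have a profitable deviation, 16 do not.)

9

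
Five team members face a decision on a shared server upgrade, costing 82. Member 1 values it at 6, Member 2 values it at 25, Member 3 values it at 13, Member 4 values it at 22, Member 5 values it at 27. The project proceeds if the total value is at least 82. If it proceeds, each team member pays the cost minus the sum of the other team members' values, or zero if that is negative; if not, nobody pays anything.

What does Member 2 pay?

Total value 93 ≥ cost 82, so the project is built.
The other team members' values sum to 68.
Cost minus that sum is 82 - 68 = 14.

14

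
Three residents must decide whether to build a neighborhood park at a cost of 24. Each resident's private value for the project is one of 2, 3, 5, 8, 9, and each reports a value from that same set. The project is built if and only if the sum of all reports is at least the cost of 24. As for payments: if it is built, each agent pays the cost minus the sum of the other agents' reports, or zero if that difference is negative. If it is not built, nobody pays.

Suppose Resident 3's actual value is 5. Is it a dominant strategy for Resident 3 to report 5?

Check each profile of the others' reports and compare truth against every alternative report.
Others report (2, 2): truth gives 0, best alternative gives 0.
Others report (2, 3): truth gives 0, best alternative gives 0.
Others report (2, 5): truth gives 0, best alternative gives 0.
Others report (2, 8): truth gives 0, best alternative gives 0.
Others report (2, 9): truth gives 0, best alternative gives 0.
Others report (3, 2): truth gives 0, best alternative gives 0.
(Remaining 19 profiles checked similarly; truth is weakly best in each.)
In every case the truthful report is at least as good as any alternative, so it is a dominant strategy.

Yes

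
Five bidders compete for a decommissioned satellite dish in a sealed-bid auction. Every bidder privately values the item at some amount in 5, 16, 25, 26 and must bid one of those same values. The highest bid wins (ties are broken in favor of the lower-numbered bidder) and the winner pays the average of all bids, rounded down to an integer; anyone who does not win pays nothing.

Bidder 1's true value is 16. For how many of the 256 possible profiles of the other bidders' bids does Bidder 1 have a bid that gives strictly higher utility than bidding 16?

Others bid (5, 5, 5, 5): truth gives 9; bid 5 gives 11 > 9. Violating.
Others bid (5, 5, 5, 25): truth gives 0; bid 25 gives 3 > 0. Violating.
Others bid (5, 5, 5, 26): truth gives 0; bid 26 gives 3 > 0. Violating.
Others bid (5, 5, 16, 25): truth gives 0; bid 25 gives 1 > 0. Violating.
Others bid (5, 5, 5, 16): truth gives 7; no alternative beats it.
Others bid (5, 5, 16, 5): truth gives 7; no alternative beats it.
(Checking all 256 profiles: 33 have a profitable deviation, 223 do not.)

33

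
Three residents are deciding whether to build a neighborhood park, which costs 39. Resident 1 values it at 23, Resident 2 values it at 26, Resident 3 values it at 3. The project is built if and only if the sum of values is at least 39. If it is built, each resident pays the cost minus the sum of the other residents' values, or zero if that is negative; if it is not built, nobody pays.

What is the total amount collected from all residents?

Total value 52 ≥ cost 39, so it is built.
Resident 1: others sum to 29; max(0, 39 - 29) = 10.
Resident 2: others sum to 26; max(0, 39 - 26) = 13.
Resident 3: others sum to 49; max(0, 39 - 49) = 0.
Total collected = 10 + 13 + 0 = 23.

23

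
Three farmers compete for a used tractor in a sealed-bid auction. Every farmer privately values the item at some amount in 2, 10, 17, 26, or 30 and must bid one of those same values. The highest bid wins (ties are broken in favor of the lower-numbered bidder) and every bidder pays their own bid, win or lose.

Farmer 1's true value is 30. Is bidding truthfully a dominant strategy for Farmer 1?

Consider the case where Farmer 2 bids 2 and Farmer 3 bids 2.
Truthful bid 30: wins, pays 30, utility 30 - 30 = 0.
Bid 2 instead: wins, pays 2, utility 30 - 2 = 28.
Since 28 > 0, bidding 2 is strictly better here, so truthful bidding is not dominant.

No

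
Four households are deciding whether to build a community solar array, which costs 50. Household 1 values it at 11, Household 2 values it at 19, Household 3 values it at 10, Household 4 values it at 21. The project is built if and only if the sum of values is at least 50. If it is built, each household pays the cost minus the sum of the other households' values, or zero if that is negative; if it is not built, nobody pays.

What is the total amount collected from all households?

18

Total value 61 ≥ cost 50, so it is built.
Household 1: others sum to 50; max(0, 50 - 50) = 0.
Household 2: others sum to 42; max(0, 50 - 42) = 8.
Household 3: others sum to 51; max(0, 50 - 51) = 0.
Household 4: others sum to 40; max(0, 50 - 40) = 10.
Total collected = 0 + 8 + 0 + 10 = 18.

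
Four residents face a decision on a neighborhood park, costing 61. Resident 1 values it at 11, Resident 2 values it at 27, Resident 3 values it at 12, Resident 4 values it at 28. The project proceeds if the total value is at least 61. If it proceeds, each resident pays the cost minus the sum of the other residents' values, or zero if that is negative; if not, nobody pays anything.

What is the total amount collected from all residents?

Total value 78 ≥ cost 61, so it is built.
Resident 1: others sum to 67; max(0, 61 - 67) = 0.
Resident 2: others sum to 51; max(0, 61 - 51) = 10.
Resident 3: others sum to 66; max(0, 61 - 66) = 0.
Resident 4: others sum to 50; max(0, 61 - 50) = 11.
Total collected = 0 + 10 + 0 + 11 = 21.

21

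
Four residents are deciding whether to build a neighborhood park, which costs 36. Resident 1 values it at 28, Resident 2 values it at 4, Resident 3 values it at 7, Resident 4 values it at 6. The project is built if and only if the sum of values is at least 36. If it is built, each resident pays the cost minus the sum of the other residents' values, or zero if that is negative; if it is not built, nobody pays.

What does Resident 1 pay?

Total value 45 ≥ cost 36, so the project is built.
The other residents' values sum to 17.
Cost minus that sum is 36 - 17 = 19.

19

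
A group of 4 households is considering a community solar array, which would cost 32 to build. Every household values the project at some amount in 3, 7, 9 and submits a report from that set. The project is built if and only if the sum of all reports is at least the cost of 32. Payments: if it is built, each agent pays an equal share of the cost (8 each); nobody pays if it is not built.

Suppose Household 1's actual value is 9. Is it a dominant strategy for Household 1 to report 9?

Check each profile of the others' reports and compare truth against every alternative report.
Others report (7, 7, 9): truth gives 1, best alternative gives 0.
Others report (7, 9, 7): truth gives 1, best alternative gives 0.
Others report (9, 7, 7): truth gives 1, best alternative gives 0.
Others report (7, 9, 9): truth gives 1, best alternative gives 1.
Others report (9, 7, 9): truth gives 1, best alternative gives 1.
Others report (9, 9, 7): truth gives 1, best alternative gives 1.
(Remaining 21 profiles checked similarly; truth is weakly best in each.)
In every case the truthful report is at least as good as any alternative, so it is a dominant strategy.

Yes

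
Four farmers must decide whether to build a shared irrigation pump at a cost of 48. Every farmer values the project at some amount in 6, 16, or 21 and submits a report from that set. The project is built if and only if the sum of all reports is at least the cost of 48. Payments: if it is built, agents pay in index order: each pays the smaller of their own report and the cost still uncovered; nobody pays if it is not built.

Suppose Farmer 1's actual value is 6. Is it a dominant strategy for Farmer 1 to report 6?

Check each profile of the others' reports and compare truth against every alternative report.
Others report (6, 6, 21): truth gives 0, best alternative gives -10.
Others report (6, 16, 16): truth gives 0, best alternative gives -10.
Others report (6, 16, 21): truth gives 0, best alternative gives -10.
Others report (6, 21, 6): truth gives 0, best alternative gives -10.
Others report (6, 21, 16): truth gives 0, best alternative gives -10.
Others report (6, 21, 21): truth gives 0, best alternative gives -10.
(Remaining 21 profiles checked similarly; truth is weakly best in each.)
In every case the truthful report is at least as good as any alternative, so it is a dominant strategy.

Yes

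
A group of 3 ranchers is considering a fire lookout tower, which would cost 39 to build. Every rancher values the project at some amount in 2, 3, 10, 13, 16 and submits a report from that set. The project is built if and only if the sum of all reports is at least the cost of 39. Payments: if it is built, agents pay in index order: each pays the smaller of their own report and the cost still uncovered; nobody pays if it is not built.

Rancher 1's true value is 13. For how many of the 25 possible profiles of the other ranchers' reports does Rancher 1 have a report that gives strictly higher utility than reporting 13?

Others report (13, 16): truth gives 0; report 10 gives 3 > 0. Violating.
Others report (16, 13): truth gives 0; report 10 gives 3 > 0. Violating.
Others report (16, 16): truth gives 0; report 10 gives 3 > 0. Violating.
Others report (2, 2): truth gives 0; no alternative beats it.
Others report (2, 3): truth gives 0; no alternative beats it.
(Checking all 25 profiles: 3 have a profitable deviation, 22 do not.)

3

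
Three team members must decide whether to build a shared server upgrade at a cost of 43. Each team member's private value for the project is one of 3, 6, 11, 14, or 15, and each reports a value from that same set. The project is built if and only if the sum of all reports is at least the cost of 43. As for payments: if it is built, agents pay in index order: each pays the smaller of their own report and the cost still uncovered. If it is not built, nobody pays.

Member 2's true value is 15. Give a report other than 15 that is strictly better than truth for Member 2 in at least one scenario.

14

Suppose Member 1 reports 14 and Member 3 reports 15.
Report 15: project built, pays 15, utility 15 - 15 = 0.
Report 14: project built, pays 14, utility 15 - 14 = 1.
So reporting 14 beats truth here (1 > 0).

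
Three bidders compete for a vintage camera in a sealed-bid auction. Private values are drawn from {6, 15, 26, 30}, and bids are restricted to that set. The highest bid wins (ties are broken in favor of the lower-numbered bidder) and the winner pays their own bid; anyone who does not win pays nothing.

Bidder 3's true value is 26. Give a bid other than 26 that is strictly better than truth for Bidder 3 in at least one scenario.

Suppose Bidder 1 bids 6 and Bidder 2 bids 6.
Bid 26: wins, pays 26, utility 26 - 26 = 0.
Bid 15: wins, pays 15, utility 26 - 15 = 11.
So bidding 15 beats truth here (11 > 0).

15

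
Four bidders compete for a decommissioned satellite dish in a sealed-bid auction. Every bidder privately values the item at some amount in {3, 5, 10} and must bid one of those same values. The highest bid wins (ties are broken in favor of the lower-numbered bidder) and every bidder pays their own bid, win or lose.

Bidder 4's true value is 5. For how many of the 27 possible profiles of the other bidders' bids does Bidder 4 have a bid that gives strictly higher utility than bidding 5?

26

Others bid (3, 3, 5): truth gives -5; bid 3 gives -3 > -5. Violating.
Others bid (3, 3, 10): truth gives -5; bid 3 gives -3 > -5. Violating.
Others bid (3, 5, 3): truth gives -5; bid 3 gives -3 > -5. Violating.
Others bid (3, 5, 5): truth gives -5; bid 3 gives -3 > -5. Violating.
Others bid (3, 3, 3): truth gives 0; no alternative beats it.
(Checking all 27 profiles: 26 have a profitable deviation, 1 does not.)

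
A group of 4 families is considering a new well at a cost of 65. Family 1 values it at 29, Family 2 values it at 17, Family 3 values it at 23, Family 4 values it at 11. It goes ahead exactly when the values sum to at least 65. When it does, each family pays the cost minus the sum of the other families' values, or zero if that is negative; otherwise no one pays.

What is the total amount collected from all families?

24

Total value 80 ≥ cost 65, so it is built.
Family 1: others sum to 51; max(0, 65 - 51) = 14.
Family 2: others sum to 63; max(0, 65 - 63) = 2.
Family 3: others sum to 57; max(0, 65 - 57) = 8.
Family 4: others sum to 69; max(0, 65 - 69) = 0.
Total collected = 14 + 2 + 8 + 0 = 24.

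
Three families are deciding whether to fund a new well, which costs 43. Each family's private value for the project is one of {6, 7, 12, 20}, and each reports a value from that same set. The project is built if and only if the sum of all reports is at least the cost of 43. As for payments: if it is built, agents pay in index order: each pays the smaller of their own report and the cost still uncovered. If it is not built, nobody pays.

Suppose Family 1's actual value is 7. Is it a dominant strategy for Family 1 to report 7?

Consider the case where Family 2 reports 20 and Family 3 reports 20.
Truthful report 7: project built, pays 7, utility 7 - 7 = 0.
Report 6 instead: project built, pays 6, utility 7 - 6 = 1.
Since 1 > 0, reporting 6 is strictly better here, so truthful reporting is not dominant.

No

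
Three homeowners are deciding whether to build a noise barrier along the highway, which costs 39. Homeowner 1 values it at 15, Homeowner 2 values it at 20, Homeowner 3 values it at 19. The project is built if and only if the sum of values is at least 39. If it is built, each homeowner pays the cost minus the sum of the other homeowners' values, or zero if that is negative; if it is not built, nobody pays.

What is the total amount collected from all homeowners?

Total value 54 ≥ cost 39, so it is built.
Homeowner 1: others sum to 39; max(0, 39 - 39) = 0.
Homeowner 2: others sum to 34; max(0, 39 - 34) = 5.
Homeowner 3: others sum to 35; max(0, 39 - 35) = 4.
Total collected = 0 + 5 + 4 = 9.

9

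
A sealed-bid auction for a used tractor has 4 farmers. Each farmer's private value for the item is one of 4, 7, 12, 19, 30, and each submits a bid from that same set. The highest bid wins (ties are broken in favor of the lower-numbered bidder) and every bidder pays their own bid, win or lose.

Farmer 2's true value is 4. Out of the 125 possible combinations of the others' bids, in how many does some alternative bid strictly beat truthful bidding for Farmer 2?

Others bid (4, 4, 4): truth gives -4; bid 7 gives -3 > -4. Violating.
Others bid (4, 4, 7): truth gives -4; bid 7 gives -3 > -4. Violating.
Others bid (4, 7, 4): truth gives -4; bid 7 gives -3 > -4. Violating.
Others bid (4, 7, 7): truth gives -4; bid 7 gives -3 > -4. Violating.
Others bid (4, 4, 12): truth gives -4; no alternative beats it.
Others bid (4, 4, 19): truth gives -4; no alternative beats it.
(Checking all 125 profiles: 4 have a profitable deviation, 121 do not.)

4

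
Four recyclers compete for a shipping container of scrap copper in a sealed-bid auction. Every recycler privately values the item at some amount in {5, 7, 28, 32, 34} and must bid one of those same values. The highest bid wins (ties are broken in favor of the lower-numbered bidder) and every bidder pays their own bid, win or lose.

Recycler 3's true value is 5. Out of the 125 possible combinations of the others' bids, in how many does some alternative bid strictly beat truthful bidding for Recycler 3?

Others bid (5, 5, 5): truth gives -5; bid 7 gives -2 > -5. Violating.
Others bid (5, 5, 7): truth gives -5; bid 7 gives -2 > -5. Violating.
Others bid (5, 5, 28): truth gives -5; no alternative beats it.
Others bid (5, 5, 32): truth gives -5; no alternative beats it.
(Checking all 125 profiles: 2 have a profitable deviation, 123 do not.)

2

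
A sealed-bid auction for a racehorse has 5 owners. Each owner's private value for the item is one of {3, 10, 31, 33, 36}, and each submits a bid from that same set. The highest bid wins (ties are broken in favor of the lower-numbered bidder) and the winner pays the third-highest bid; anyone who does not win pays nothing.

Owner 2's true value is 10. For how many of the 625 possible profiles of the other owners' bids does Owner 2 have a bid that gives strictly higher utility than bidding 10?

Others bid (3, 3, 3, 31): truth gives 0; bid 31 gives 7 > 0. Violating.
Others bid (3, 3, 3, 33): truth gives 0; bid 33 gives 7 > 0. Violating.
Others bid (3, 3, 3, 36): truth gives 0; bid 36 gives 7 > 0. Violating.
Others bid (3, 3, 31, 3): truth gives 0; bid 31 gives 7 > 0. Violating.
Others bid (3, 3, 3, 3): truth gives 7; no alternative beats it.
Others bid (3, 3, 3, 10): truth gives 7; no alternative beats it.
(Checking all 625 profiles: 12 have a profitable deviation, 613 do not.)

12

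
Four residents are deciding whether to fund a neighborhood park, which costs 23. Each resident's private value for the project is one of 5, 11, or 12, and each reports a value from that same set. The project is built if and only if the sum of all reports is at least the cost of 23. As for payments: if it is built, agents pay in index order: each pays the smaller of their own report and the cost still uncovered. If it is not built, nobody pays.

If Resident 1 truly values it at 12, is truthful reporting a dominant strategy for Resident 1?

No

Consider the case where Resident 2 reports 5, Resident 3 reports 5 and Resident 4 reports 5.
Truthful report 12: project built, pays 12, utility 12 - 12 = 0.
Report 11 instead: project built, pays 11, utility 12 - 11 = 1.
Since 1 > 0, reporting 11 is strictly better here, so truthful reporting is not dominant.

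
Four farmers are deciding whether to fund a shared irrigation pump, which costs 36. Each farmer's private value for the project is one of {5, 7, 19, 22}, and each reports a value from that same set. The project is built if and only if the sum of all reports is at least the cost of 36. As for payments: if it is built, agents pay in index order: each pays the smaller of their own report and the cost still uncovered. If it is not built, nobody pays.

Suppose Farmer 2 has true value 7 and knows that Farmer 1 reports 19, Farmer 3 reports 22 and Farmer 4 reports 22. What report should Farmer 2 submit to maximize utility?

5

Report 5: project built, pays 5, utility 7 - 5 = 2.
Report 7: project built, pays 7, utility 7 - 7 = 0.
Report 19: project built, pays 17, utility 7 - 17 = -10.
Report 22: project built, pays 17, utility 7 - 17 = -10.
The best choice is 5 with utility 2.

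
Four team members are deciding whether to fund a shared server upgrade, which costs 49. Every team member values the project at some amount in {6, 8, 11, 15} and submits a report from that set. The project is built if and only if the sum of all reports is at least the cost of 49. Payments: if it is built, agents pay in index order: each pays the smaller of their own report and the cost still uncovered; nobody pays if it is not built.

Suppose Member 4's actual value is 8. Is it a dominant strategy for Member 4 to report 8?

Yes

Check each profile of the others' reports and compare truth against every alternative report.
Others report (15, 15, 15): truth gives 4, best alternative gives 4.
Others report (6, 6, 6): truth gives 0, best alternative gives 0.
Others report (6, 6, 8): truth gives 0, best alternative gives 0.
Others report (6, 6, 11): truth gives 0, best alternative gives 0.
Others report (6, 6, 15): truth gives 0, best alternative gives 0.
Others report (6, 8, 6): truth gives 0, best alternative gives 0.
(Remaining 58 profiles checked similarly; truth is weakly best in each.)
In every case the truthful report is at least as good as any alternative, so it is a dominant strategy.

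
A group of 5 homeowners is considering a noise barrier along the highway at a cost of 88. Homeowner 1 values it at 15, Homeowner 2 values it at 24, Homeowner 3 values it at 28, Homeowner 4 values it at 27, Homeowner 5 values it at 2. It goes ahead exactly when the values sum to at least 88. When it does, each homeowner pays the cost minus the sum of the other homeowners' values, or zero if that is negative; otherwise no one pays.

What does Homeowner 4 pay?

19

Total value 96 ≥ cost 88, so the project is built.
The other homeowners' values sum to 69.
Cost minus that sum is 88 - 69 = 19.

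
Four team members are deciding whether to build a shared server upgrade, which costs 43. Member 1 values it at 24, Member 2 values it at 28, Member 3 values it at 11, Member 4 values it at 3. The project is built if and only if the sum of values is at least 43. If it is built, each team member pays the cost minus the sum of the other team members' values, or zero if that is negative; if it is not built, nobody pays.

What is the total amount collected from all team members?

6

Total value 66 ≥ cost 43, so it is built.
Member 1: others sum to 42; max(0, 43 - 42) = 1.
Member 2: others sum to 38; max(0, 43 - 38) = 5.
Member 3: others sum to 55; max(0, 43 - 55) = 0.
Member 4: others sum to 63; max(0, 43 - 63) = 0.
Total collected = 1 + 5 + 0 + 0 = 6.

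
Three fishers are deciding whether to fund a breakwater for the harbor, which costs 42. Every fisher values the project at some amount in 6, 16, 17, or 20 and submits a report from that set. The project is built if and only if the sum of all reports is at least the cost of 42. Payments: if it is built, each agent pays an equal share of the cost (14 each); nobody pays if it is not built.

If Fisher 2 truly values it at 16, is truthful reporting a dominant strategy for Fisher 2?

No

Consider the case where Fisher 1 reports 6 and Fisher 3 reports 16.
Truthful report 16: project not built, utility 0.
Report 20 instead: project built, pays 14, utility 16 - 14 = 2.
Since 2 > 0, reporting 20 is strictly better here, so truthful reporting is not dominant.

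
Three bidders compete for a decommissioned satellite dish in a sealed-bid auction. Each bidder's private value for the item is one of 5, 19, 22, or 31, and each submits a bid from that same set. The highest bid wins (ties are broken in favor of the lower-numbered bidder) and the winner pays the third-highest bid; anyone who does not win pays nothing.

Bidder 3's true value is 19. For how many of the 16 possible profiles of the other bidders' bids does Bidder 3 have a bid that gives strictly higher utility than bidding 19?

4

Others bid (5, 19): truth gives 0; bid 22 gives 14 > 0. Violating.
Others bid (5, 22): truth gives 0; bid 31 gives 14 > 0. Violating.
Others bid (19, 5): truth gives 0; bid 22 gives 14 > 0. Violating.
Others bid (22, 5): truth gives 0; bid 31 gives 14 > 0. Violating.
Others bid (5, 5): truth gives 14; no alternative beats it.
Others bid (5, 31): truth gives 0; no alternative beats it.
(Checking all 16 profiles: 4 have a profitable deviation, 12 do not.)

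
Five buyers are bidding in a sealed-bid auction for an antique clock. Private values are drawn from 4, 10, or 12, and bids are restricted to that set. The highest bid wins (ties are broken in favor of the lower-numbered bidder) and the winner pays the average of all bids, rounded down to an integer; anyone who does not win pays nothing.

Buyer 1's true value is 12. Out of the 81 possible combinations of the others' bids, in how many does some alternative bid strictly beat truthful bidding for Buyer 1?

Others bid (4, 4, 4, 4): truth gives 7; bid 4 gives 8 > 7. Violating.
Others bid (4, 4, 10, 10): truth gives 4; bid 10 gives 5 > 4. Violating.
Others bid (4, 10, 4, 10): truth gives 4; bid 10 gives 5 > 4. Violating.
Others bid (4, 10, 10, 4): truth gives 4; bid 10 gives 5 > 4. Violating.
Others bid (4, 4, 4, 10): truth gives 6; no alternative beats it.
Others bid (4, 4, 4, 12): truth gives 5; no alternative beats it.
(Checking all 81 profiles: 11 have a profitable deviation, 70 do not.)

11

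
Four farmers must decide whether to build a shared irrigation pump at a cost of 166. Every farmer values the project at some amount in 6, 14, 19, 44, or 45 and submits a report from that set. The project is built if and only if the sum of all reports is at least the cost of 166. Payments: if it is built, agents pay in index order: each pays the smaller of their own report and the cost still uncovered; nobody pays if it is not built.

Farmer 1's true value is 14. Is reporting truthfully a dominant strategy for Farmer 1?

Yes

Check each profile of the others' reports and compare truth against every alternative report.
Others report (6, 6, 6): truth gives 0, best alternative gives 0.
Others report (6, 6, 14): truth gives 0, best alternative gives 0.
Others report (6, 6, 19): truth gives 0, best alternative gives 0.
Others report (6, 6, 44): truth gives 0, best alternative gives 0.
Others report (6, 6, 45): truth gives 0, best alternative gives 0.
Others report (6, 14, 6): truth gives 0, best alternative gives 0.
(Remaining 119 profiles checked similarly; truth is weakly best in each.)
In every case the truthful report is at least as good as any alternative, so it is a dominant strategy.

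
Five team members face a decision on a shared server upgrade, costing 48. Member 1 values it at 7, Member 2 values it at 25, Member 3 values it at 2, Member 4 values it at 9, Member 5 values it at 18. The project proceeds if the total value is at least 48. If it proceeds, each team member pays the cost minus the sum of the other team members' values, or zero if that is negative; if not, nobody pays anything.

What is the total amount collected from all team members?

17

Total value 61 ≥ cost 48, so it is built.
Member 1: others sum to 54; max(0, 48 - 54) = 0.
Member 2: others sum to 36; max(0, 48 - 36) = 12.
Member 3: others sum to 59; max(0, 48 - 59) = 0.
Member 4: others sum to 52; max(0, 48 - 52) = 0.
Member 5: others sum to 43; max(0, 48 - 43) = 5.
Total collected = 0 + 12 + 0 + 0 + 5 = 17.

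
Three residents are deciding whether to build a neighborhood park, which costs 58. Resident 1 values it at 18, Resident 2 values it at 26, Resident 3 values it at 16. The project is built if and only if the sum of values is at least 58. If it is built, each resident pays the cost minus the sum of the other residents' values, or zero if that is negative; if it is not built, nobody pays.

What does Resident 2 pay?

24

Total value 60 ≥ cost 58, so the project is built.
The other residents' values sum to 34.
Cost minus that sum is 58 - 34 = 24.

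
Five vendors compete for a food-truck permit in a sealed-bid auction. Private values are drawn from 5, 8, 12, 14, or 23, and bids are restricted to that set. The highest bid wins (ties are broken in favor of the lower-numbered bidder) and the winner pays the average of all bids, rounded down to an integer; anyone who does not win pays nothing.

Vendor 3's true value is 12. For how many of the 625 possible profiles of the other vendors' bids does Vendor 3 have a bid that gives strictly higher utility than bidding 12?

Others bid (5, 5, 5, 5): truth gives 6; bid 8 gives 7 > 6. Violating.
Others bid (5, 5, 5, 8): truth gives 5; bid 8 gives 6 > 5. Violating.
Others bid (5, 5, 5, 14): truth gives 0; bid 14 gives 4 > 0. Violating.
Others bid (5, 5, 8, 5): truth gives 5; bid 8 gives 6 > 5. Violating.
Others bid (5, 5, 5, 12): truth gives 5; no alternative beats it.
Others bid (5, 5, 5, 23): truth gives 0; no alternative beats it.
(Checking all 625 profiles: 120 have a profitable deviation, 505 do not.)

120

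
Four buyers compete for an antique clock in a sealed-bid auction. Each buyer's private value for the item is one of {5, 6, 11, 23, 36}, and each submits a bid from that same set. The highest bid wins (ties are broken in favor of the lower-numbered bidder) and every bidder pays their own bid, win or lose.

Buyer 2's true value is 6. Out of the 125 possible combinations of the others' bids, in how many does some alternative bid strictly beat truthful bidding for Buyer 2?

121

Others bid (5, 5, 11): truth gives -6; bid 5 gives -5 > -6. Violating.
Others bid (5, 5, 23): truth gives -6; bid 5 gives -5 > -6. Violating.
Others bid (5, 5, 36): truth gives -6; bid 5 gives -5 > -6. Violating.
Others bid (5, 6, 11): truth gives -6; bid 5 gives -5 > -6. Violating.
Others bid (5, 5, 5): truth gives 0; no alternative beats it.
Others bid (5, 5, 6): truth gives 0; no alternative beats it.
(Checking all 125 profiles: 121 have a profitable deviation, 4 do not.)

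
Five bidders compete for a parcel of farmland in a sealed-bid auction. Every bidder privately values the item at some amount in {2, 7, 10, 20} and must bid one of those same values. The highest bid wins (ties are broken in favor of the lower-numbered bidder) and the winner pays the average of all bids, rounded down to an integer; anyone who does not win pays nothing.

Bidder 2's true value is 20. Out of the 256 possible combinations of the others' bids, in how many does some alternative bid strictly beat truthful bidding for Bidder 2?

Others bid (2, 2, 2, 2): truth gives 15; bid 7 gives 17 > 15. Violating.
Others bid (2, 2, 2, 7): truth gives 14; bid 7 gives 16 > 14. Violating.
Others bid (2, 2, 2, 10): truth gives 13; bid 10 gives 15 > 13. Violating.
Others bid (2, 2, 7, 2): truth gives 14; bid 7 gives 16 > 14. Violating.
Others bid (2, 2, 2, 20): truth gives 11; no alternative beats it.
Others bid (2, 2, 7, 20): truth gives 10; no alternative beats it.
(Checking all 256 profiles: 54 have a profitable deviation, 202 do not.)

54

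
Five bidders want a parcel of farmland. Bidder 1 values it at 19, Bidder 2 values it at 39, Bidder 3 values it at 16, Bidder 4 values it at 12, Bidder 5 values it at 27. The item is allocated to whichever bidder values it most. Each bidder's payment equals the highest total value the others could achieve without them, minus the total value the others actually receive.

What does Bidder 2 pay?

27

Bidder 2 has the highest value and receives the item.
Without Bidder 2, the item would go to the next-highest value, 27, so the others could achieve 27.
With Bidder 2 present and winning, the others receive nothing, so their total is 0.
Payment = 27 - 0 = 27.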